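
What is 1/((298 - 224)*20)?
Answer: 1/1480 ≈ 0.00067568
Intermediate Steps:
1/((298 - 224)*20) = 1/(74*20) = 1/1480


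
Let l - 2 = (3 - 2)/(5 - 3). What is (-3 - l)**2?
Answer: 121/4 ≈ 30.250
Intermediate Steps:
l = 5/2 (l = 2 + (3 - 2)/(5 - 3) = 2 + 1/2 = 5/2 ≈ 2.5000)
(-3 - l)**2 = (-3 - 1*5/2)**2 = (-3 - 5/2)**2 = (-11/2)**2 = 121/4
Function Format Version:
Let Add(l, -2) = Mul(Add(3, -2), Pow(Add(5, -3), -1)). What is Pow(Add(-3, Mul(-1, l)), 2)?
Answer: Rational(121, 4) ≈ 30.250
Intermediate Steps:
l = Rational(5, 2) (l = Add(2, Mul(Add(3, -2), Pow(Add(5, -3), -1))) = Add(2, Mul(1, Pow(2, -1))) = Add(2, Mul(1, Rational(1, 2))) = Add(2, Rational(1, 2)) = Rational(5, 2) ≈ 2.5000)
Pow(Add(-3, Mul(-1, l)), 2) = Pow(Add(-3, Mul(-1, Rational(5, 2))), 2) = Pow(Add(-3, Rational(-5, 2)), 2) = Pow(Rational(-11, 2), 2) = Rational(121, 4)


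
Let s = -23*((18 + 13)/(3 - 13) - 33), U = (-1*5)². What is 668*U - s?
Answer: 158697/10 ≈ 15870.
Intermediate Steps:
U = 25 (U = (-5)² = 25)
s = 8303/10 (s = -23*(31/(-10) - 33) = -23*(31*(-⅒) - 33) = -23*(-31/10 - 33) = -23*(-361/10) = 8303/10 ≈ 830.30)
668*U - s = 668*25 - 1*8303/10 = 16700 - 8303/10 = 158697/10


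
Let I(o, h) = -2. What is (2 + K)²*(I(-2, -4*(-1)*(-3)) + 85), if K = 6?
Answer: 5312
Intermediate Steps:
(2 + K)²*(I(-2, -4*(-1)*(-3)) + 85) = (2 + 6)²*(-2 + 85) = 8²*83 = 64*83 = 5312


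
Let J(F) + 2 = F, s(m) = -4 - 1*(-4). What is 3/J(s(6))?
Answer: -3/2 ≈ -1.5000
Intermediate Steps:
s(m) = 0 (s(m) = -4 + 4 = 0)
J(F) = -2 + F
3/J(s(6)) = 3/(-2 + 0) = 3/(-2) = 3*(-½) = -3/2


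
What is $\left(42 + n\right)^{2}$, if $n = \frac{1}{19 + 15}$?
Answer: $\frac{2042041}{1156} \approx 1766.5$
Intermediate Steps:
$n = \frac{1}{34} \approx 0.029412$
$\left(42 + n\right)^{2} = \left(42 + \frac{1}{34}\right)^{2} = \left(\frac{1429}{34}\right)^{2} = \frac{2042041}{1156}$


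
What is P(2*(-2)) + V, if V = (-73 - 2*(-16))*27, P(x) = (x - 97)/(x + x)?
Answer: -8755/8 ≈ -1094.4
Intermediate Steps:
P(x) = (-97 + x)/(2*x) (P(x) = (-97 + x)/((2*x)) = (-97 + x)*(1/(2*x)) = (-97 + x)/(2*x))
V = -1107 (V = (-73 + 32)*27 = -41*27 = -1107)
P(2*(-2)) + V = (-97 + 2*(-2))/(2*((2*(-2)))) - 1107 = (½)*(-97 - 4)/(-4) - 1107 = (½)*(-¼)*(-101) - 1107 = 101/8 - 1107 = -8755/8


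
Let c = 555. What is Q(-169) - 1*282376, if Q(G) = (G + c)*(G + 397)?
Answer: -194368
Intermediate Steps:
Q(G) = (397 + G)*(555 + G) (Q(G) = (G + 555)*(G + 397) = (555 + G)*(397 + G) = (397 + G)*(555 + G))
Q(-169) - 1*282376 = (220335 + (-169)**2 + 952*(-169)) - 1*282376 = (220335 + 28561 - 160888) - 282376 = 88008 - 282376 = -194368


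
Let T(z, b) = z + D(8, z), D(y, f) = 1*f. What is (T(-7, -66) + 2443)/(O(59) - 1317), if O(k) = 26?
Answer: -2429/1291 ≈ -1.8815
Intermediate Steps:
D(y, f) = f
T(z, b) = 2*z (T(z, b) = z + z = 2*z)
(T(-7, -66) + 2443)/(O(59) - 1317) = (2*(-7) + 2443)/(26 - 1317) = (-14 + 2443)/(-1291) = 2429*(-1/1291) = -2429/1291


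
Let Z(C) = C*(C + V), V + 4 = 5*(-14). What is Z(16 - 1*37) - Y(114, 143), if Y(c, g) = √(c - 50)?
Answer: 1987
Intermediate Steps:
V = -74 (V = -4 + 5*(-14) = -4 - 70 = -74)
Y(c, g) = √(-50 + c)
Z(C) = C*(-74 + C) (Z(C) = C*(C - 74) = C*(-74 + C))
Z(16 - 1*37) - Y(114, 143) = (16 - 1*37)*(-74 + (16 - 1*37)) - √(-50 + 114) = (16 - 37)*(-74 + (16 - 37)) - √64 = -21*(-74 - 21) - 1*8 = -21*(-95) - 8 = 1995 - 8 = 1987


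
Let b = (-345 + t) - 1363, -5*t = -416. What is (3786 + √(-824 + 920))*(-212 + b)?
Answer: -34770624/5 - 36736*√6/5 ≈ -6.9721e+6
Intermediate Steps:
t = 416/5 (t = -⅕*(-416) = 416/5 ≈ 83.200)
b = -8124/5 (b = (-345 + 416/5) - 1363 = -1309/5 - 1363 = -8124/5 ≈ -1624.8)
(3786 + √(-824 + 920))*(-212 + b) = (3786 + √(-824 + 920))*(-212 - 8124/5) = (3786 + √96)*(-9184/5) = (3786 + 4*√6)*(-9184/5) = -34770624/5 - 36736*√6/5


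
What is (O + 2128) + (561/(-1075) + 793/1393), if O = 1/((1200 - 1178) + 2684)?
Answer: 8623205749687/4052167350 ≈ 2128.0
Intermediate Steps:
O = 1/2706 (O = 1/(22 + 2684) = 1/2706 ≈ 0.00036955)
(O + 2128) + (561/(-1075) + 793/1393) = (1/2706 + 2128) + (561/(-1075) + 793/1393) = 5758369/2706 + (561*(-1/1075) + 793*(1/1393)) = 5758369/2706 + (-561/1075 + 793/1393) = 5758369/2706 + 71002/1497475 = 8623205749687/4052167350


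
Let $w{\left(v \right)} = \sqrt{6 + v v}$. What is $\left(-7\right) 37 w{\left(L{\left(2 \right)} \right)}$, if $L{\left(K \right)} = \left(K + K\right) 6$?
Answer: $- 259 \sqrt{582} \approx -6248.3$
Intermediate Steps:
$L{\left(K \right)} = 12 K$ ($L{\left(K \right)} = 2 K 6 = 12 K$)
$w{\left(v \right)} = \sqrt{6 + v^{2}}$
$\left(-7\right) 37 w{\left(L{\left(2 \right)} \right)} = \left(-7\right) 37 \sqrt{6 + \left(12 \cdot 2\right)^{2}} = - 259 \sqrt{6 + 24^{2}} = - 259 \sqrt{6 + 576} = - 259 \sqrt{582}$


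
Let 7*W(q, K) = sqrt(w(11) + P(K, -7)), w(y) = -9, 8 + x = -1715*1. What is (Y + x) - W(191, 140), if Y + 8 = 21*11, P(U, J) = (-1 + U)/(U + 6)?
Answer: -1500 - 5*I*sqrt(6862)/1022 ≈ -1500.0 - 0.40527*I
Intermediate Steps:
x = -1723 (x = -8 - 1715*1 = -8 - 1715 = -1723)
P(U, J) = (-1 + U)/(6 + U)
Y = 223 (Y = -8 + 21*11 = -8 + 231 = 223)
W(q, K) = sqrt(-9 + (-1 + K)/(6 + K))/7
(Y + x) - W(191, 140) = (223 - 1723) - sqrt((-55 - 8*140)/(6 + 140))/7 = -1500 - sqrt((-55 - 1120)/146)/7 = -1500 - sqrt((1/146)*(-1175))/7 = -1500 - sqrt(-1175/146)/7 = -1500 - 5*I*sqrt(6862)/146/7 = -1500 - 5*I*sqrt(6862)/1022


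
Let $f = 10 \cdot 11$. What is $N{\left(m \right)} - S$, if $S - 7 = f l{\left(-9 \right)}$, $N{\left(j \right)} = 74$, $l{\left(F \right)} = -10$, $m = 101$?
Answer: $1167$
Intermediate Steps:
$f = 110$
$S = -1093$ ($S = 7 + 110 \left(-10\right) = 7 - 1100 = -1093$)
$N{\left(m \right)} - S = 74 - -1093 = 74 + 1093 = 1167$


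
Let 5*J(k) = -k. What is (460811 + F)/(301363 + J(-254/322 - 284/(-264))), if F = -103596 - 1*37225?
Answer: 17001068700/16011413141 ≈ 1.0618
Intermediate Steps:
F = -140821 (F = -103596 - 37225 = -140821)
J(k) = -k/5 (J(k) = (-k)/5 = -k/5)
(460811 + F)/(301363 + J(-254/322 - 284/(-264))) = (460811 - 140821)/(301363 - (-254/322 - 284/(-264))/5) = 319990/(301363 - (-254*1/322 - 284*(-1/264))/5) = 319990/(301363 - (-127/161 + 71/66)/5) = 319990/(301363 - 1/5*3049/10626) = 319990/(301363 - 3049/53130) = 319990/(16011413141/53130) = 319990*(53130/16011413141) = 17001068700/16011413141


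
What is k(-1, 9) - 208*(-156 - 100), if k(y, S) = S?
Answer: 53257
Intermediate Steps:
k(-1, 9) - 208*(-156 - 100) = 9 - 208*(-156 - 100) = 9 - 208*(-256) = 9 + 53248 = 53257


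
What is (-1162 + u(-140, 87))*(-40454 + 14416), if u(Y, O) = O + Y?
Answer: 31636170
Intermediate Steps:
(-1162 + u(-140, 87))*(-40454 + 14416) = (-1162 + (87 - 140))*(-40454 + 14416) = (-1162 - 53)*(-26038) = -1215*(-26038) = 31636170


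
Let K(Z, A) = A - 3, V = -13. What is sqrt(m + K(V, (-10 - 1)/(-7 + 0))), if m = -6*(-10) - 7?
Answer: 19*sqrt(7)/7 ≈ 7.1813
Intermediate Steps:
m = 53 (m = 60 - 7 = 53)
K(Z, A) = -3 + A
sqrt(m + K(V, (-10 - 1)/(-7 + 0))) = sqrt(53 + (-3 + (-10 - 1)/(-7 + 0))) = sqrt(53 + (-3 - 11/(-7))) = sqrt(53 + (-3 - 11*(-1/7))) = sqrt(53 + (-3 + 11/7)) = sqrt(53 - 10/7) = sqrt(361/7) = 19*sqrt(7)/7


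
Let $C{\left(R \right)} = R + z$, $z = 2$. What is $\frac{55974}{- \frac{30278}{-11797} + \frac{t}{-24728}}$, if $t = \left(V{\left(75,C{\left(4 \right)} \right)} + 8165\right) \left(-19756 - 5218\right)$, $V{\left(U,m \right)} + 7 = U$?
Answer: $\frac{2721420579064}{404390166193} \approx 6.7297$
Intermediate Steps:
$C{\left(R \right)} = 2 + R$ ($C{\left(R \right)} = R + 2 = 2 + R$)
$V{\left(U,m \right)} = -7 + U$
$t = -205610942$ ($t = \left(\left(-7 + 75\right) + 8165\right) \left(-19756 - 5218\right) = \left(68 + 8165\right) \left(-24974\right) = 8233 \left(-24974\right) = -205610942$)
$\frac{55974}{- \frac{30278}{-11797} + \frac{t}{-24728}} = \frac{55974}{- \frac{30278}{-11797} - \frac{205610942}{-24728}} = \frac{55974}{\left(-30278\right) \left(- \frac{1}{11797}\right) - - \frac{102805471}{12364}} = \frac{55974}{\frac{30278}{11797} + \frac{102805471}{12364}} = \frac{55974}{\frac{1213170498579}{145858108}} = 55974 \cdot \frac{145858108}{1213170498579} = \frac{2721420579064}{404390166193}$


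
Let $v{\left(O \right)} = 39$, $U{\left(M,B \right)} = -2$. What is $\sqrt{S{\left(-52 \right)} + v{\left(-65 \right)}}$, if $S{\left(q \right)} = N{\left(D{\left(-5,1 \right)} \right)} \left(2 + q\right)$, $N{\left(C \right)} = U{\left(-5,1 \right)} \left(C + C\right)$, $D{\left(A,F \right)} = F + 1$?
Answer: $\sqrt{439} \approx 20.952$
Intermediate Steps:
$D{\left(A,F \right)} = 1 + F$
$N{\left(C \right)} = - 4 C$ ($N{\left(C \right)} = - 2 \left(C + C\right) = - 2 \cdot 2 C = - 4 C$)
$S{\left(q \right)} = -16 - 8 q$ ($S{\left(q \right)} = - 4 \left(1 + 1\right) \left(2 + q\right) = \left(-4\right) 2 \left(2 + q\right) = - 8 \left(2 + q\right) = -16 - 8 q$)
$\sqrt{S{\left(-52 \right)} + v{\left(-65 \right)}} = \sqrt{\left(-16 - -416\right) + 39} = \sqrt{\left(-16 + 416\right) + 39} = \sqrt{400 + 39} = \sqrt{439}$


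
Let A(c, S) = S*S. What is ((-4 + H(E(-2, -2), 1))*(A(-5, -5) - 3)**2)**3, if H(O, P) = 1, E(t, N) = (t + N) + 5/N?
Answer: -3061257408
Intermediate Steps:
A(c, S) = S**2
E(t, N) = N + t + 5/N (E(t, N) = (N + t) + 5/N = N + t + 5/N)
((-4 + H(E(-2, -2), 1))*(A(-5, -5) - 3)**2)**3 = ((-4 + 1)*((-5)**2 - 3)**2)**3 = (-3*(25 - 3)**2)**3 = (-3*22**2)**3 = (-3*484)**3 = (-1452)**3 = -3061257408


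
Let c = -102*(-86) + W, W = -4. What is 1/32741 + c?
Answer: 287073089/32741 ≈ 8768.0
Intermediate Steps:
c = 8768 (c = -102*(-86) - 4 = 8772 - 4 = 8768)
1/32741 + c = 1/32741 + 8768 = 287073089/32741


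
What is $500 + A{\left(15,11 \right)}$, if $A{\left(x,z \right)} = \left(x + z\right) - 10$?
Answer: $516$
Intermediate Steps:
$A{\left(x,z \right)} = -10 + x + z$
$500 + A{\left(15,11 \right)} = 500 + \left(-10 + 15 + 11\right) = 500 + 16 = 516$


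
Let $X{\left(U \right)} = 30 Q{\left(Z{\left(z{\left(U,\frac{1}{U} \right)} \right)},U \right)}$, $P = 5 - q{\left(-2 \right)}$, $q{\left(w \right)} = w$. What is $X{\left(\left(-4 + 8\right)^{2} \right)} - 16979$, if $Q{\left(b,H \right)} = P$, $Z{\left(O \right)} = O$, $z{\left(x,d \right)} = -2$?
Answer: $-16769$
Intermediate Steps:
$P = 7$ ($P = 5 - -2 = 5 + 2 = 7$)
$Q{\left(b,H \right)} = 7$
$X{\left(U \right)} = 210$ ($X{\left(U \right)} = 30 \cdot 7 = 210$)
$X{\left(\left(-4 + 8\right)^{2} \right)} - 16979 = 210 - 16979 = -16769$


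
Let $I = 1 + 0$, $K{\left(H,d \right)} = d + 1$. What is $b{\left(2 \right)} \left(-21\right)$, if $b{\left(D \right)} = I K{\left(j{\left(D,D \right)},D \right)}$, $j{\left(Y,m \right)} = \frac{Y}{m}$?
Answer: $-63$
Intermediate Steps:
$K{\left(H,d \right)} = 1 + d$
$I = 1$
$b{\left(D \right)} = 1 + D$ ($b{\left(D \right)} = 1 \left(1 + D\right) = 1 + D$)
$b{\left(2 \right)} \left(-21\right) = \left(1 + 2\right) \left(-21\right) = 3 \left(-21\right) = -63$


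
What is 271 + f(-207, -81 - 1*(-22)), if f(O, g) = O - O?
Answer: 271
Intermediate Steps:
f(O, g) = 0
271 + f(-207, -81 - 1*(-22)) = 271 + 0 = 271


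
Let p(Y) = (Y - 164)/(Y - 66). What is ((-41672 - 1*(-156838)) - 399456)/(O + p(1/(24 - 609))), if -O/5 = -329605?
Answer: -5488360595/31815994608 ≈ -0.17250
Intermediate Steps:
O = 1648025 (O = -5*(-329605) = 1648025)
p(Y) = (-164 + Y)/(-66 + Y)
((-41672 - 1*(-156838)) - 399456)/(O + p(1/(24 - 609))) = ((-41672 - 1*(-156838)) - 399456)/(1648025 + (-164 + 1/(24 - 609))/(-66 + 1/(24 - 609))) = ((-41672 + 156838) - 399456)/(1648025 + (-164 + 1/(-585))/(-66 + 1/(-585))) = (115166 - 399456)/(1648025 + (-164 - 1/585)/(-66 - 1/585)) = -284290/(1648025 - 95941/585/(-38611/585)) = -284290/(1648025 - 585/38611*(-95941/585)) = -284290/(1648025 + 95941/38611) = -284290/63631989216/38611 = -284290*38611/63631989216 = -5488360595/31815994608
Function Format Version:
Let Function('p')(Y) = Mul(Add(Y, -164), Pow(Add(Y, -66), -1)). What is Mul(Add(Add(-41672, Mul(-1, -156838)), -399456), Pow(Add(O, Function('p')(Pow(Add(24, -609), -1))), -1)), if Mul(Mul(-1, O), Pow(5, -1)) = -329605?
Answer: Rational(-5488360595, 31815994608) ≈ -0.17250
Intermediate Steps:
O = 1648025 (O = Mul(-5, -329605) = 1648025)
Function('p')(Y) = Mul(Pow(Add(-66, Y), -1), Add(-164, Y)) (Function('p')(Y) = Mul(Add(-164, Y), Pow(Add(-66, Y), -1)) = Mul(Pow(Add(-66, Y), -1), Add(-164, Y)))
Mul(Add(Add(-41672, Mul(-1, -156838)), -399456), Pow(Add(O, Function('p')(Pow(Add(24, -609), -1))), -1)) = Mul(Add(Add(-41672, Mul(-1, -156838)), -399456), Pow(Add(1648025, Mul(Pow(Add(-66, Pow(Add(24, -609), -1)), -1), Add(-164, Pow(Add(24, -609), -1)))), -1)) = Mul(Add(Add(-41672, 156838), -399456), Pow(Add(1648025, Mul(Pow(Add(-66, Pow(-585, -1)), -1), Add(-164, Pow(-585, -1)))), -1)) = Mul(Add(115166, -399456), Pow(Add(1648025, Mul(Pow(Add(-66, Rational(-1, 585)), -1), Add(-164, Rational(-1, 585)))), -1)) = Mul(-284290, Pow(Add(1648025, Mul(Pow(Rational(-38611, 585), -1), Rational(-95941, 585))), -1)) = Mul(-284290, Pow(Add(1648025, Mul(Rational(-585, 38611), Rational(-95941, 585))), -1)) = Mul(-284290, Pow(Add(1648025, Rational(95941, 38611)), -1)) = Mul(-284290, Pow(Rational(63631989216, 38611), -1)) = Mul(-284290, Rational(38611, 63631989216)) = Rational(-5488360595, 31815994608)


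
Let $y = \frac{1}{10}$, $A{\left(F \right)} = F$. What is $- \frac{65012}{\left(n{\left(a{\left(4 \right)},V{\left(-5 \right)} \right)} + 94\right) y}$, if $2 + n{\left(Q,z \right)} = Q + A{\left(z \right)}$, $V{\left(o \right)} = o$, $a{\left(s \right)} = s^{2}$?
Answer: $- \frac{650120}{103} \approx -6311.8$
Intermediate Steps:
$y = \frac{1}{10} \approx 0.1$
$n{\left(Q,z \right)} = -2 + Q + z$ ($n{\left(Q,z \right)} = -2 + \left(Q + z\right) = -2 + Q + z$)
$- \frac{65012}{\left(n{\left(a{\left(4 \right)},V{\left(-5 \right)} \right)} + 94\right) y} = - \frac{65012}{\left(\left(-2 + 4^{2} - 5\right) + 94\right) \frac{1}{10}} = - \frac{65012}{\left(\left(-2 + 16 - 5\right) + 94\right) \frac{1}{10}} = - \frac{65012}{\left(9 + 94\right) \frac{1}{10}} = - \frac{65012}{103 \cdot \frac{1}{10}} = - \frac{65012}{\frac{103}{10}} = \left(-65012\right) \frac{10}{103} = - \frac{650120}{103}$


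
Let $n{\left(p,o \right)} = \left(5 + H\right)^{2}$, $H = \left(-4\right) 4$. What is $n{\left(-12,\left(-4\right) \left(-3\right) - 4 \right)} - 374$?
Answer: $-253$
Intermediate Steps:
$H = -16$
$n{\left(p,o \right)} = 121$ ($n{\left(p,o \right)} = \left(5 - 16\right)^{2} = \left(-11\right)^{2} = 121$)
$n{\left(-12,\left(-4\right) \left(-3\right) - 4 \right)} - 374 = 121 - 374 = -253$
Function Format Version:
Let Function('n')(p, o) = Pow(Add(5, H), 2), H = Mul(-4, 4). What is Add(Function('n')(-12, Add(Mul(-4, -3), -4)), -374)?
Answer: -253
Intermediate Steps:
H = -16
Function('n')(p, o) = 121 (Function('n')(p, o) = Pow(Add(5, -16), 2) = Pow(-11, 2) = 121)
Add(Function('n')(-12, Add(Mul(-4, -3), -4)), -374) = Add(121, -374) = -253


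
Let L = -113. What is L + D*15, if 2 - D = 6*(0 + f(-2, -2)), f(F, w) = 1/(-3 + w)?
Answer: -65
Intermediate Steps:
D = 16/5 (D = 2 - 6*(0 + 1/(-3 - 2)) = 2 - 6*(0 + 1/(-5)) = 2 - 6*(0 - ⅕) = 2 - 6*(-1)/5 = 2 - 1*(-6/5) = 2 + 6/5 = 16/5 ≈ 3.2000)
L + D*15 = -113 + (16/5)*15 = -113 + 48 = -65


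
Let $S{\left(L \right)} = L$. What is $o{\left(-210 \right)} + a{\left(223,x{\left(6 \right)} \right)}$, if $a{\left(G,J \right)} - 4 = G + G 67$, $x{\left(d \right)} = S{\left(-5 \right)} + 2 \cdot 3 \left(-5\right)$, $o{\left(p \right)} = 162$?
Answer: $15330$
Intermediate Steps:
$x{\left(d \right)} = -35$ ($x{\left(d \right)} = -5 + 2 \cdot 3 \left(-5\right) = -5 + 2 \left(-15\right) = -5 - 30 = -35$)
$a{\left(G,J \right)} = 4 + 68 G$ ($a{\left(G,J \right)} = 4 + \left(G + G 67\right) = 4 + \left(G + 67 G\right) = 4 + 68 G$)
$o{\left(-210 \right)} + a{\left(223,x{\left(6 \right)} \right)} = 162 + \left(4 + 68 \cdot 223\right) = 162 + \left(4 + 15164\right) = 162 + 15168 = 15330$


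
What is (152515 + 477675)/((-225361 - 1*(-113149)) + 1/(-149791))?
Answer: -94396790290/16808347693 ≈ -5.6161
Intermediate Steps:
(152515 + 477675)/((-225361 - 1*(-113149)) + 1/(-149791)) = 630190/((-225361 + 113149) - 1/149791) = 630190/(-112212 - 1/149791) = 630190/(-16808347693/149791) = 630190*(-149791/16808347693) = -94396790290/16808347693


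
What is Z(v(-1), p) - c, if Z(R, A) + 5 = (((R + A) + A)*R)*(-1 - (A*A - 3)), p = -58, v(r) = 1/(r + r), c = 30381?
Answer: -452445/2 ≈ -2.2622e+5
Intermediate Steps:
v(r) = 1/(2*r)
Z(R, A) = -5 + R*(2 - A²)*(R + 2*A) (Z(R, A) = -5 + (((R + A) + A)*R)*(-1 - (A*A - 3)) = -5 + (((A + R) + A)*R)*(-1 - (A² - 3)) = -5 + ((R + 2*A)*R)*(-1 - (-3 + A²)) = -5 + (R*(R + 2*A))*(-1 + (3 - A²)) = -5 + (R*(R + 2*A))*(2 - A²) = -5 + R*(2 - A²)*(R + 2*A))
Z(v(-1), p) - c = (-5 + 2*((½)/(-1))² - 1*(-58)²*((½)/(-1))² - 2*(½)/(-1)*(-58)³ + 4*(-58)*((½)/(-1))) - 1*30381 = (-5 + 2*((½)*(-1))² - 1*3364*((½)*(-1))² - 2*(½)*(-1)*(-195112) + 4*(-58)*((½)*(-1))) - 30381 = (-5 + 2*(-½)² - 1*3364*(-½)² - 2*(-½)*(-195112) + 4*(-58)*(-½)) - 30381 = (-5 + 2*(¼) - 1*3364*¼ - 195112 + 116) - 30381 = (-5 + ½ - 841 - 195112 + 116) - 30381 = -391683/2 - 30381 = -452445/2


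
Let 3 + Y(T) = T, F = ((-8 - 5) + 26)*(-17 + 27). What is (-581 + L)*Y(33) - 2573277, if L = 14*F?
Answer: -2536107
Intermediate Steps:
F = 130 (F = (-13 + 26)*10 = 13*10 = 130)
Y(T) = -3 + T
L = 1820 (L = 14*130 = 1820)
(-581 + L)*Y(33) - 2573277 = (-581 + 1820)*(-3 + 33) - 2573277 = 1239*30 - 2573277 = 37170 - 2573277 = -2536107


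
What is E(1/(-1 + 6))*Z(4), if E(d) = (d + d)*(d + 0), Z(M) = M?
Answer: 8/25 ≈ 0.32000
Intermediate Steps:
E(d) = 2*d² (E(d) = (2*d)*d = 2*d²)
E(1/(-1 + 6))*Z(4) = (2*(1/(-1 + 6))²)*4 = (2*(1/5)²)*4 = (2*(⅕)²)*4 = (2*(1/25))*4 = (2/25)*4 = 8/25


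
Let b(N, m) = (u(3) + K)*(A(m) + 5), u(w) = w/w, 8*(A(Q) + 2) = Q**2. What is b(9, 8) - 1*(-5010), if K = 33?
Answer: 5384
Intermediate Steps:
A(Q) = -2 + Q**2/8
u(w) = 1
b(N, m) = 102 + 17*m**2/4 (b(N, m) = (1 + 33)*((-2 + m**2/8) + 5) = 34*(3 + m**2/8) = 102 + 17*m**2/4)
b(9, 8) - 1*(-5010) = (102 + (17/4)*8**2) - 1*(-5010) = (102 + (17/4)*64) + 5010 = (102 + 272) + 5010 = 374 + 5010 = 5384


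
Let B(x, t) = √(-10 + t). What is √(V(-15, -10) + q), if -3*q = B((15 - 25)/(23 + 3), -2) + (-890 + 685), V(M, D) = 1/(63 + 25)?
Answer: √(1190838 - 11616*I*√3)/132 ≈ 8.2674 - 0.069835*I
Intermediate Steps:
V(M, D) = 1/88
q = 205/3 - 2*I*√3/3 (q = -(√(-10 - 2) + (-890 + 685))/3 = -(√(-12) - 205)/3 = -(2*I*√3 - 205)/3 = -(-205 + 2*I*√3)/3 = 205/3 - 2*I*√3/3 ≈ 68.333 - 1.1547*I)
√(V(-15, -10) + q) = √(1/88 + (205/3 - 2*I*√3/3)) = √(18043/264 - 2*I*√3/3)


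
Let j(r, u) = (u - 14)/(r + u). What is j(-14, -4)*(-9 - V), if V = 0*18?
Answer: -9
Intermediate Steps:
j(r, u) = (-14 + u)/(r + u)
V = 0
j(-14, -4)*(-9 - V) = ((-14 - 4)/(-14 - 4))*(-9 - 1*0) = (-18/(-18))*(-9 + 0) = -1/18*(-18)*(-9) = 1*(-9) = -9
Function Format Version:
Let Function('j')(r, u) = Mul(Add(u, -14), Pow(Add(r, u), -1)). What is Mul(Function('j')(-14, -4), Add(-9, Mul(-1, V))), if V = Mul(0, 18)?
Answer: -9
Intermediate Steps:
Function('j')(r, u) = Mul(Pow(Add(r, u), -1), Add(-14, u)) (Function('j')(r, u) = Mul(Add(-14, u), Pow(Add(r, u), -1)) = Mul(Pow(Add(r, u), -1), Add(-14, u)))
V = 0
Mul(Function('j')(-14, -4), Add(-9, Mul(-1, V))) = Mul(Mul(Pow(Add(-14, -4), -1), Add(-14, -4)), Add(-9, Mul(-1, 0))) = Mul(Mul(Pow(-18, -1), -18), Add(-9, 0)) = Mul(Mul(Rational(-1, 18), -18), -9) = Mul(1, -9) = -9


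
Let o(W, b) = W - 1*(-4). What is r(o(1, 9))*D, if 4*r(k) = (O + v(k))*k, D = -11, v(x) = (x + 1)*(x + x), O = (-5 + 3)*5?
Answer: -1375/2 ≈ -687.50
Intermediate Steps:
O = -10 (O = -2*5 = -10)
o(W, b) = 4 + W (o(W, b) = W + 4 = 4 + W)
v(x) = 2*x*(1 + x) (v(x) = (1 + x)*(2*x) = 2*x*(1 + x))
r(k) = k*(-10 + 2*k*(1 + k))/4 (r(k) = ((-10 + 2*k*(1 + k))*k)/4 = (k*(-10 + 2*k*(1 + k)))/4 = k*(-10 + 2*k*(1 + k))/4)
r(o(1, 9))*D = ((4 + 1)*(-5 + (4 + 1)*(1 + (4 + 1)))/2)*(-11) = ((½)*5*(-5 + 5*(1 + 5)))*(-11) = ((½)*5*(-5 + 5*6))*(-11) = ((½)*5*(-5 + 30))*(-11) = ((½)*5*25)*(-11) = (125/2)*(-11) = -1375/2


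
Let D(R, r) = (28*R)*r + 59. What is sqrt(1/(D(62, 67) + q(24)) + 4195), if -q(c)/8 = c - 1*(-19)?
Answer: 3*sqrt(6274911183798)/116027 ≈ 64.769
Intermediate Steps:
q(c) = -152 - 8*c (q(c) = -8*(c - 1*(-19)) = -8*(c + 19) = -8*(19 + c) = -152 - 8*c)
D(R, r) = 59 + 28*R*r (D(R, r) = 28*R*r + 59 = 59 + 28*R*r)
sqrt(1/(D(62, 67) + q(24)) + 4195) = sqrt(1/((59 + 28*62*67) + (-152 - 8*24)) + 4195) = sqrt(1/((59 + 116312) + (-152 - 192)) + 4195) = sqrt(1/(116371 - 344) + 4195) = sqrt(1/116027 + 4195) = sqrt(486733266/116027) = 3*sqrt(6274911183798)/116027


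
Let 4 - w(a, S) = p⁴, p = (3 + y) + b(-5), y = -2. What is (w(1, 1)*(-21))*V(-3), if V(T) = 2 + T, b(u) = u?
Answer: -5292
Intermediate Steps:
p = -4 (p = (3 - 2) - 5 = 1 - 5 = -4)
w(a, S) = -252 (w(a, S) = 4 - 1*(-4)⁴ = 4 - 1*256 = 4 - 256 = -252)
(w(1, 1)*(-21))*V(-3) = (-252*(-21))*(2 - 3) = 5292*(-1) = -5292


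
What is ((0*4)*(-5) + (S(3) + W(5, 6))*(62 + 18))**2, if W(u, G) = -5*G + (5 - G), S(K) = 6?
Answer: 4000000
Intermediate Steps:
W(u, G) = 5 - 6*G
((0*4)*(-5) + (S(3) + W(5, 6))*(62 + 18))**2 = ((0*4)*(-5) + (6 + (5 - 6*6))*(62 + 18))**2 = (0*(-5) + (6 + (5 - 36))*80)**2 = (0 + (6 - 31)*80)**2 = (0 - 25*80)**2 = (0 - 2000)**2 = (-2000)**2 = 4000000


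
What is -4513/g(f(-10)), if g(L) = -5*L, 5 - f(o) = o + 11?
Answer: 4513/20 ≈ 225.65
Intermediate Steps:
f(o) = -6 - o (f(o) = 5 - (o + 11) = 5 - (11 + o) = 5 + (-11 - o) = -6 - o)
-4513/g(f(-10)) = -4513*(-1/(5*(-6 - 1*(-10)))) = -4513*(-1/(5*(-6 + 10))) = -4513/((-5*4)) = -4513/(-20) = -4513*(-1/20) = 4513/20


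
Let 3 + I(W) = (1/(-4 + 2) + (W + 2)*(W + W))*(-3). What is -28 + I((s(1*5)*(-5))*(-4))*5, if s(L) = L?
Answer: -612071/2 ≈ -3.0604e+5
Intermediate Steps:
I(W) = -3/2 - 6*W*(2 + W) (I(W) = -3 + (1/(-4 + 2) + (W + 2)*(W + W))*(-3) = -3 + (1/(-2) + (2 + W)*(2*W))*(-3) = -3 + (-½ + 2*W*(2 + W))*(-3) = -3 + (3/2 - 6*W*(2 + W)) = -3/2 - 6*W*(2 + W))
-28 + I((s(1*5)*(-5))*(-4))*5 = -28 + (-3/2 - 12*(1*5)*(-5)*(-4) - 6*(((1*5)*(-5))*(-4))²)*5 = -28 + (-3/2 - 12*5*(-5)*(-4) - 6*((5*(-5))*(-4))²)*5 = -28 + (-3/2 - (-300)*(-4) - 6*(-25*(-4))²)*5 = -28 + (-3/2 - 12*100 - 6*100²)*5 = -28 + (-3/2 - 1200 - 6*10000)*5 = -28 + (-3/2 - 1200 - 60000)*5 = -28 - 122403/2*5 = -28 - 612015/2 = -612071/2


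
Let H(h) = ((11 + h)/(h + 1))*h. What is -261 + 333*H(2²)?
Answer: 3735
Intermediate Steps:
H(h) = h*(11 + h)/(1 + h) (H(h) = ((11 + h)/(1 + h))*h = h*(11 + h)/(1 + h))
-261 + 333*H(2²) = -261 + 333*(2²*(11 + 2²)/(1 + 2²)) = -261 + 333*(4*(11 + 4)/(1 + 4)) = -261 + 333*(4*15/5) = -261 + 333*(4*(⅕)*15) = -261 + 333*12 = -261 + 3996 = 3735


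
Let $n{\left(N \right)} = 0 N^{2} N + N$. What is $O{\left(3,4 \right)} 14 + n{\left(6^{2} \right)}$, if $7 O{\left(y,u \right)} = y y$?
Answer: $54$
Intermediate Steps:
$O{\left(y,u \right)} = \frac{y^{2}}{7}$ ($O{\left(y,u \right)} = \frac{y y}{7} = \frac{y^{2}}{7}$)
$n{\left(N \right)} = N$ ($n{\left(N \right)} = 0 N + N = 0 + N = N$)
$O{\left(3,4 \right)} 14 + n{\left(6^{2} \right)} = \frac{3^{2}}{7} \cdot 14 + 6^{2} = \frac{1}{7} \cdot 9 \cdot 14 + 36 = \frac{9}{7} \cdot 14 + 36 = 18 + 36 = 54$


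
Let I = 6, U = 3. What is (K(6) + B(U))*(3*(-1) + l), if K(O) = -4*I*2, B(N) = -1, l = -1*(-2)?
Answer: 49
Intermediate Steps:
l = 2
K(O) = -48 (K(O) = -4*6*2 = -24*2 = -48)
(K(6) + B(U))*(3*(-1) + l) = (-48 - 1)*(3*(-1) + 2) = -49*(-3 + 2) = -49*(-1) = 49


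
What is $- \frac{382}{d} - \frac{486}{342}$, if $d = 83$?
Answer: $- \frac{9499}{1577} \approx -6.0235$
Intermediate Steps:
$- \frac{382}{d} - \frac{486}{342} = - \frac{382}{83} - \frac{486}{342} = \left(-382\right) \frac{1}{83} - \frac{27}{19} = - \frac{382}{83} - \frac{27}{19} = - \frac{9499}{1577}$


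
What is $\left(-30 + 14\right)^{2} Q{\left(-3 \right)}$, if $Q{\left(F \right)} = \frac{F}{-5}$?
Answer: $\frac{768}{5} \approx 153.6$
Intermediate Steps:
$Q{\left(F \right)} = - \frac{F}{5}$ ($Q{\left(F \right)} = F \left(- \frac{1}{5}\right) = - \frac{F}{5}$)
$\left(-30 + 14\right)^{2} Q{\left(-3 \right)} = \left(-30 + 14\right)^{2} \left(\left(- \frac{1}{5}\right) \left(-3\right)\right) = \left(-16\right)^{2} \cdot \frac{3}{5} = 256 \cdot \frac{3}{5} = \frac{768}{5}$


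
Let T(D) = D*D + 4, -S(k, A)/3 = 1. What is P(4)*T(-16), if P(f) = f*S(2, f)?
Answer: -3120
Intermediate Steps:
S(k, A) = -3 (S(k, A) = -3*1 = -3)
T(D) = 4 + D**2 (T(D) = D**2 + 4 = 4 + D**2)
P(f) = -3*f (P(f) = f*(-3) = -3*f)
P(4)*T(-16) = (-3*4)*(4 + (-16)**2) = -12*(4 + 256) = -12*260 = -3120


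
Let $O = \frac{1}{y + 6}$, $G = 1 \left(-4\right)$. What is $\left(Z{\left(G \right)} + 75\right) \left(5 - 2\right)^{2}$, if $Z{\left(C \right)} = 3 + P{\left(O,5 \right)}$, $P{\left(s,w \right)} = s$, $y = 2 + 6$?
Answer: $\frac{9837}{14} \approx 702.64$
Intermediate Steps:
$G = -4$
$y = 8$
$O = \frac{1}{14}$ ($O = \frac{1}{8 + 6} = \frac{1}{14} \approx 0.071429$)
$Z{\left(C \right)} = \frac{43}{14}$ ($Z{\left(C \right)} = 3 + \frac{1}{14} = \frac{43}{14}$)
$\left(Z{\left(G \right)} + 75\right) \left(5 - 2\right)^{2} = \left(\frac{43}{14} + 75\right) \left(5 - 2\right)^{2} = \frac{1093 \cdot 3^{2}}{14} = \frac{1093}{14} \cdot 9 = \frac{9837}{14}$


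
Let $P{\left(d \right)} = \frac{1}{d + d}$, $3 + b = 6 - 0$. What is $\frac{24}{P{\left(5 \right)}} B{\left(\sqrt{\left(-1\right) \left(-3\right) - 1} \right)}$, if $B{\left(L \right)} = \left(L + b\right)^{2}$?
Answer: $2640 + 1440 \sqrt{2} \approx 4676.5$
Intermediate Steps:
$b = 3$ ($b = -3 + \left(6 - 0\right) = -3 + \left(6 + 0\right) = -3 + 6 = 3$)
$P{\left(d \right)} = \frac{1}{2 d}$
$B{\left(L \right)} = \left(3 + L\right)^{2}$ ($B{\left(L \right)} = \left(L + 3\right)^{2} = \left(3 + L\right)^{2}$)
$\frac{24}{P{\left(5 \right)}} B{\left(\sqrt{\left(-1\right) \left(-3\right) - 1} \right)} = \frac{24}{\frac{1}{2} \cdot \frac{1}{5}} \left(3 + \sqrt{\left(-1\right) \left(-3\right) - 1}\right)^{2} = \frac{24}{\frac{1}{2} \cdot \frac{1}{5}} \left(3 + \sqrt{3 - 1}\right)^{2} = 24 \frac{1}{\frac{1}{10}} \left(3 + \sqrt{2}\right)^{2} = 24 \cdot 10 \left(3 + \sqrt{2}\right)^{2} = 240 \left(3 + \sqrt{2}\right)^{2}$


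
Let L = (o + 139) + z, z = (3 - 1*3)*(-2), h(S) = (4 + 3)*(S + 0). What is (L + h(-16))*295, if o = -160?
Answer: -39235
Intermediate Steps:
h(S) = 7*S
z = 0 (z = (3 - 3)*(-2) = 0*(-2) = 0)
L = -21 (L = (-160 + 139) + 0 = -21 + 0 = -21)
(L + h(-16))*295 = (-21 + 7*(-16))*295 = (-21 - 112)*295 = -133*295 = -39235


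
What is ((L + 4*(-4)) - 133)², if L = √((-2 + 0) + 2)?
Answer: 22201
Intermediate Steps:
L = 0 (L = √(-2 + 2) = √0 = 0)
((L + 4*(-4)) - 133)² = ((0 + 4*(-4)) - 133)² = ((0 - 16) - 133)² = (-16 - 133)² = (-149)² = 22201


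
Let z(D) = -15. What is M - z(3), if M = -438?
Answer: -423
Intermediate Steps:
M - z(3) = -438 - 1*(-15) = -438 + 15 = -423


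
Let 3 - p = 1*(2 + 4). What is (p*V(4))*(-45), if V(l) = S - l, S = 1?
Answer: -405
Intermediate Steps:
p = -3 (p = 3 - (2 + 4) = 3 - 6 = -3)
V(l) = 1 - l
(p*V(4))*(-45) = -3*(1 - 1*4)*(-45) = -3*(1 - 4)*(-45) = -3*(-3)*(-45) = 9*(-45) = -405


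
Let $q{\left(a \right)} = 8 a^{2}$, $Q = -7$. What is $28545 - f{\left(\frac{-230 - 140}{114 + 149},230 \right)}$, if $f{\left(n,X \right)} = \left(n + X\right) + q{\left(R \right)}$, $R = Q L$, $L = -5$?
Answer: $\frac{4869815}{263} \approx 18516.0$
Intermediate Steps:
$R = 35$ ($R = \left(-7\right) \left(-5\right) = 35$)
$f{\left(n,X \right)} = 9800 + X + n$ ($f{\left(n,X \right)} = \left(n + X\right) + 8 \cdot 35^{2} = \left(X + n\right) + 8 \cdot 1225 = \left(X + n\right) + 9800 = 9800 + X + n$)
$28545 - f{\left(\frac{-230 - 140}{114 + 149},230 \right)} = 28545 - \left(9800 + 230 + \frac{-230 - 140}{114 + 149}\right) = 28545 - \left(9800 + 230 - \frac{370}{263}\right) = 28545 - \frac{2637520}{263} = \frac{4869815}{263}$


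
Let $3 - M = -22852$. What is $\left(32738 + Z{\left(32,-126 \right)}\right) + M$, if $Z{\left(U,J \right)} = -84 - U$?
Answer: $55477$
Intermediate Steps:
$M = 22855$ ($M = 3 - -22852 = 3 + 22852 = 22855$)
$\left(32738 + Z{\left(32,-126 \right)}\right) + M = \left(32738 - 116\right) + 22855 = 32622 + 22855 = 55477$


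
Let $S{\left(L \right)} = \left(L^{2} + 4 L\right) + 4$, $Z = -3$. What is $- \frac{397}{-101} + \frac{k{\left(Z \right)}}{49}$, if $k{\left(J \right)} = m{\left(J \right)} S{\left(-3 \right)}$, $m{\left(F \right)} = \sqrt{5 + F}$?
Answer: $\frac{397}{101} + \frac{\sqrt{2}}{49} \approx 3.9596$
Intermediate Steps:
$S{\left(L \right)} = 4 + L^{2} + 4 L$
$k{\left(J \right)} = \sqrt{5 + J}$ ($k{\left(J \right)} = \sqrt{5 + J} \left(4 + \left(-3\right)^{2} + 4 \left(-3\right)\right) = \sqrt{5 + J} \left(4 + 9 - 12\right) = \sqrt{5 + J} 1 = \sqrt{5 + J}$)
$- \frac{397}{-101} + \frac{k{\left(Z \right)}}{49} = - \frac{397}{-101} + \frac{\sqrt{5 - 3}}{49} = \left(-397\right) \left(- \frac{1}{101}\right) + \sqrt{2} \cdot \frac{1}{49} = \frac{397}{101} + \frac{\sqrt{2}}{49}$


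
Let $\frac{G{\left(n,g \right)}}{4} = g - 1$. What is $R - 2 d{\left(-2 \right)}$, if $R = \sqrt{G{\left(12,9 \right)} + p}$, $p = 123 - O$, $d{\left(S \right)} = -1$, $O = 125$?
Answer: $2 + \sqrt{30} \approx 7.4772$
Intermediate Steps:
$G{\left(n,g \right)} = -4 + 4 g$ ($G{\left(n,g \right)} = 4 \left(g - 1\right) = 4 \left(-1 + g\right) = -4 + 4 g$)
$p = -2$ ($p = 123 - 125 = -2$)
$R = \sqrt{30}$ ($R = \sqrt{\left(-4 + 4 \cdot 9\right) - 2} = \sqrt{\left(-4 + 36\right) - 2} = \sqrt{32 - 2} = \sqrt{30} \approx 5.4772$)
$R - 2 d{\left(-2 \right)} = \sqrt{30} - -2 = \sqrt{30} + 2 = 2 + \sqrt{30}$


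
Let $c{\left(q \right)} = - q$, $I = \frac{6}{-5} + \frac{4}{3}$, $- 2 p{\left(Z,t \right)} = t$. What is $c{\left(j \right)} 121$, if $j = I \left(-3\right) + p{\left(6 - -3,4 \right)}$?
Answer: $\frac{1452}{5} \approx 290.4$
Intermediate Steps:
$p{\left(Z,t \right)} = - \frac{t}{2}$
$I = \frac{2}{15}$ ($I = 6 \left(- \frac{1}{5}\right) + 4 \cdot \frac{1}{3} = - \frac{6}{5} + \frac{4}{3} = \frac{2}{15} \approx 0.13333$)
$j = - \frac{12}{5}$ ($j = \frac{2}{15} \left(-3\right) - 2 = - \frac{2}{5} - 2 = - \frac{12}{5} \approx -2.4$)
$c{\left(j \right)} 121 = \left(-1\right) \left(- \frac{12}{5}\right) 121 = \frac{12}{5} \cdot 121 = \frac{1452}{5}$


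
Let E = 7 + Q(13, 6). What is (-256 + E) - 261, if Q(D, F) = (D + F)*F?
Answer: -396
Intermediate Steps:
Q(D, F) = F*(D + F)
E = 121 (E = 7 + 6*(13 + 6) = 7 + 6*19 = 7 + 114 = 121)
(-256 + E) - 261 = (-256 + 121) - 261 = -135 - 261 = -396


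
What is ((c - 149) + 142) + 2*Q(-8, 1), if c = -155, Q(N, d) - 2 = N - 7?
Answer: -188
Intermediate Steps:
Q(N, d) = -5 + N (Q(N, d) = 2 + (N - 7) = 2 + (-7 + N) = -5 + N)
((c - 149) + 142) + 2*Q(-8, 1) = ((-155 - 149) + 142) + 2*(-5 - 8) = (-304 + 142) + 2*(-13) = -162 - 26 = -188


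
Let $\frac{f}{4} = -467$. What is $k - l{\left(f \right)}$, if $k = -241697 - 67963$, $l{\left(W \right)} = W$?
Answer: $-307792$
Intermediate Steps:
$f = -1868$ ($f = 4 \left(-467\right) = -1868$)
$k = -309660$ ($k = -241697 - 67963 = -309660$)
$k - l{\left(f \right)} = -309660 - -1868 = -309660 + 1868 = -307792$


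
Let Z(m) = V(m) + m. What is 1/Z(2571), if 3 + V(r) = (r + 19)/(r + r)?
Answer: 2571/6603623 ≈ 0.00038933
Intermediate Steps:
V(r) = -3 + (19 + r)/(2*r) (V(r) = -3 + (r + 19)/(r + r) = -3 + (19 + r)/((2*r)) = -3 + (19 + r)*(1/(2*r)) = -3 + (19 + r)/(2*r))
Z(m) = m + (19 - 5*m)/(2*m) (Z(m) = (19 - 5*m)/(2*m) + m = m + (19 - 5*m)/(2*m))
1/Z(2571) = 1/(-5/2 + 2571 + (19/2)/2571) = 1/(-5/2 + 2571 + (19/2)*(1/2571)) = 1/(-5/2 + 2571 + 19/5142) = 1/(6603623/2571) = 2571/6603623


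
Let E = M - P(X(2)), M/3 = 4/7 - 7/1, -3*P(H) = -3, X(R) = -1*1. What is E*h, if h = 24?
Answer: -3408/7 ≈ -486.86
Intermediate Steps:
X(R) = -1
P(H) = 1 (P(H) = -⅓*(-3) = 1)
M = -135/7 (M = 3*(4/7 - 7/1) = 3*(4*(⅐) - 7*1) = 3*(4/7 - 7) = 3*(-45/7) = -135/7 ≈ -19.286)
E = -142/7 (E = -135/7 - 1*1 = -135/7 - 1 = -142/7 ≈ -20.286)
E*h = -142/7*24 = -3408/7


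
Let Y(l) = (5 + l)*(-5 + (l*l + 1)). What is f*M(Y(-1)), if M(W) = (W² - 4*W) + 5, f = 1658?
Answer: 326626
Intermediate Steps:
Y(l) = (-4 + l²)*(5 + l) (Y(l) = (5 + l)*(-5 + (l² + 1)) = (5 + l)*(-5 + (1 + l²)) = (5 + l)*(-4 + l²) = (-4 + l²)*(5 + l))
M(W) = 5 + W² - 4*W
f*M(Y(-1)) = 1658*(5 + (-20 + (-1)³ - 4*(-1) + 5*(-1)²)² - 4*(-20 + (-1)³ - 4*(-1) + 5*(-1)²)) = 1658*(5 + (-20 - 1 + 4 + 5*1)² - 4*(-20 - 1 + 4 + 5*1)) = 1658*(5 + (-20 - 1 + 4 + 5)² - 4*(-20 - 1 + 4 + 5)) = 1658*(5 + (-12)² - 4*(-12)) = 1658*(5 + 144 + 48) = 1658*197 = 326626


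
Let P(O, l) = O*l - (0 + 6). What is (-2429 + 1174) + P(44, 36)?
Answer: 323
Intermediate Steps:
P(O, l) = -6 + O*l (P(O, l) = O*l - 1*6 = O*l - 6 = -6 + O*l)
(-2429 + 1174) + P(44, 36) = (-2429 + 1174) + (-6 + 44*36) = -1255 + (-6 + 1584) = -1255 + 1578 = 323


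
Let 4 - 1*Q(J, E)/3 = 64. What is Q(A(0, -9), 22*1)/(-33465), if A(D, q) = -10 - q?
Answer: 12/2231 ≈ 0.0053788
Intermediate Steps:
Q(J, E) = -180 (Q(J, E) = 12 - 3*64 = 12 - 192 = -180)
Q(A(0, -9), 22*1)/(-33465) = -180/(-33465) = -180*(-1/33465) = 12/2231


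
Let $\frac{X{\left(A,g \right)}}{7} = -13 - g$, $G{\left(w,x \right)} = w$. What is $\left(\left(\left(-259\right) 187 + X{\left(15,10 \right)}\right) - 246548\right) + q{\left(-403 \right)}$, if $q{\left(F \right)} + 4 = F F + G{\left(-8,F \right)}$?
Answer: $-132745$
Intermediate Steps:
$X{\left(A,g \right)} = -91 - 7 g$ ($X{\left(A,g \right)} = 7 \left(-13 - g\right) = -91 - 7 g$)
$q{\left(F \right)} = -12 + F^{2}$ ($q{\left(F \right)} = -4 + \left(F F - 8\right) = -4 + \left(F^{2} - 8\right) = -4 + \left(-8 + F^{2}\right) = -12 + F^{2}$)
$\left(\left(\left(-259\right) 187 + X{\left(15,10 \right)}\right) - 246548\right) + q{\left(-403 \right)} = \left(\left(\left(-259\right) 187 - 161\right) - 246548\right) - \left(12 - \left(-403\right)^{2}\right) = \left(\left(-48433 - 161\right) - 246548\right) + \left(-12 + 162409\right) = \left(\left(-48433 - 161\right) - 246548\right) + 162397 = \left(-48594 - 246548\right) + 162397 = -295142 + 162397 = -132745$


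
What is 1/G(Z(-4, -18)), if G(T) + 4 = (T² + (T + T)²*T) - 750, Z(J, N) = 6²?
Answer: 1/187166 ≈ 5.3429e-6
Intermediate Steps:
Z(J, N) = 36
G(T) = -754 + T² + 4*T³ (G(T) = -4 + ((T² + (T + T)²*T) - 750) = -4 + ((T² + (2*T)²*T) - 750) = -4 + ((T² + (4*T²)*T) - 750) = -4 + ((T² + 4*T³) - 750) = -4 + (-750 + T² + 4*T³) = -754 + T² + 4*T³)
1/G(Z(-4, -18)) = 1/(-754 + 36² + 4*36³) = 1/(-754 + 1296 + 4*46656) = 1/(-754 + 1296 + 186624) = 1/187166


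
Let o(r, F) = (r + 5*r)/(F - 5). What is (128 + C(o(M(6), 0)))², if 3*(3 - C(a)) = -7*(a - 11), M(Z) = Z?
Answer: 1763584/225 ≈ 7838.1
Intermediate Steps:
o(r, F) = 6*r/(-5 + F) (o(r, F) = (6*r)/(-5 + F) = 6*r/(-5 + F))
C(a) = -68/3 + 7*a/3 (C(a) = 3 - (-7)*(a - 11)/3 = 3 - (-7)*(-11 + a)/3 = 3 - (77 - 7*a)/3 = 3 + (-77/3 + 7*a/3) = -68/3 + 7*a/3)
(128 + C(o(M(6), 0)))² = (128 + (-68/3 + 7*(6*6/(-5 + 0))/3))² = (128 + (-68/3 + 7*(6*6/(-5))/3))² = (128 + (-68/3 + 7*(6*6*(-⅕))/3))² = (128 + (-68/3 + (7/3)*(-36/5)))² = (128 + (-68/3 - 84/5))² = (128 - 592/15)² = (1328/15)² = 1763584/225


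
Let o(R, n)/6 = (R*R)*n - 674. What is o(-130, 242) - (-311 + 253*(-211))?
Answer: 24588450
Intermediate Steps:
o(R, n) = -4044 + 6*n*R² (o(R, n) = 6*((R*R)*n - 674) = 6*(R²*n - 674) = 6*(n*R² - 674) = 6*(-674 + n*R²) = -4044 + 6*n*R²)
o(-130, 242) - (-311 + 253*(-211)) = (-4044 + 6*242*(-130)²) - (-311 + 253*(-211)) = (-4044 + 6*242*16900) - (-311 - 53383) = (-4044 + 24538800) - 1*(-53694) = 24534756 + 53694 = 24588450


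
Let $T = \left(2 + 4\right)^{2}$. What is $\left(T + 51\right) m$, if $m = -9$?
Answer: $-783$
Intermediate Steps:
$T = 36$ ($T = 6^{2} = 36$)
$\left(T + 51\right) m = \left(36 + 51\right) \left(-9\right) = 87 \left(-9\right) = -783$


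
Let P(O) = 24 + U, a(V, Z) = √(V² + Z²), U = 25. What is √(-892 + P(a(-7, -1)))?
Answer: I*√843 ≈ 29.034*I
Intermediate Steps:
P(O) = 49 (P(O) = 24 + 25 = 49)
√(-892 + P(a(-7, -1))) = √(-892 + 49) = √(-843) = I*√843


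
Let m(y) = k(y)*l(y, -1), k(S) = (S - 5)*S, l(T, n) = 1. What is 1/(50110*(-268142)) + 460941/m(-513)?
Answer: 147463757652683/85013340487740 ≈ 1.7346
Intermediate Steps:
k(S) = S*(-5 + S) (k(S) = (-5 + S)*S = S*(-5 + S))
m(y) = y*(-5 + y) (m(y) = (y*(-5 + y))*1 = y*(-5 + y))
1/(50110*(-268142)) + 460941/m(-513) = 1/(50110*(-268142)) + 460941/((-513*(-5 - 513))) = (1/50110)*(-1/268142) + 460941/((-513*(-518))) = -1/13436595620 + 460941/265734 = -1/13436595620 + 460941*(1/265734) = -1/13436595620 + 153647/88578 = 147463757652683/85013340487740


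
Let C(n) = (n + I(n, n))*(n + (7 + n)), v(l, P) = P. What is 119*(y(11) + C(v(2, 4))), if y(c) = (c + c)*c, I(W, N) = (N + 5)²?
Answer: 180523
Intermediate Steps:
I(W, N) = (5 + N)²
C(n) = (7 + 2*n)*(n + (5 + n)²) (C(n) = (n + (5 + n)²)*(n + (7 + n)) = (n + (5 + n)²)*(7 + 2*n) = (7 + 2*n)*(n + (5 + n)²))
y(c) = 2*c² (y(c) = (2*c)*c = 2*c²)
119*(y(11) + C(v(2, 4))) = 119*(2*11² + (175 + 2*4³ + 29*4² + 127*4)) = 119*(2*121 + (175 + 2*64 + 29*16 + 508)) = 119*(242 + (175 + 128 + 464 + 508)) = 119*(242 + 1275) = 119*1517 = 180523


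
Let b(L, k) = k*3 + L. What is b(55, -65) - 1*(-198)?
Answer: 58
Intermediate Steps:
b(L, k) = L + 3*k (b(L, k) = 3*k + L = L + 3*k)
b(55, -65) - 1*(-198) = (55 + 3*(-65)) - 1*(-198) = (55 - 195) + 198 = -140 + 198 = 58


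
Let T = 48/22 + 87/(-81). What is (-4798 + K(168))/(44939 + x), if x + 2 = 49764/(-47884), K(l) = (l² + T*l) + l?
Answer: 14091243665/26627455107 ≈ 0.52920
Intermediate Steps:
T = 329/297 (T = 48*(1/22) + 87*(-1/81) = 24/11 - 29/27 = 329/297 ≈ 1.1077)
K(l) = l² + 626*l/297 (K(l) = (l² + 329*l/297) + l = l² + 626*l/297)
x = -36383/11971 (x = -2 + 49764/(-47884) = -2 + 49764*(-1/47884) = -2 - 12441/11971 = -36383/11971 ≈ -3.0393)
(-4798 + K(168))/(44939 + x) = (-4798 + (1/297)*168*(626 + 297*168))/(44939 - 36383/11971) = (-4798 + (1/297)*168*(626 + 49896))/(537928386/11971) = (-4798 + (1/297)*168*50522)*(11971/537928386) = (-4798 + 2829232/99)*(11971/537928386) = (2354230/99)*(11971/537928386) = 14091243665/26627455107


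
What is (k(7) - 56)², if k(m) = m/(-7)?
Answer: 3249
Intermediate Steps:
k(m) = -m/7 (k(m) = m*(-⅐) = -m/7)
(k(7) - 56)² = (-⅐*7 - 56)² = (-1 - 56)² = (-57)² = 3249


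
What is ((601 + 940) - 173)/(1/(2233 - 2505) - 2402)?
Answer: -372096/653345 ≈ -0.56952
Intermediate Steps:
((601 + 940) - 173)/(1/(2233 - 2505) - 2402) = (1541 - 173)/(1/(-272) - 2402) = 1368/(-1/272 - 2402) = 1368/(-653345/272) = 1368*(-272/653345) = -372096/653345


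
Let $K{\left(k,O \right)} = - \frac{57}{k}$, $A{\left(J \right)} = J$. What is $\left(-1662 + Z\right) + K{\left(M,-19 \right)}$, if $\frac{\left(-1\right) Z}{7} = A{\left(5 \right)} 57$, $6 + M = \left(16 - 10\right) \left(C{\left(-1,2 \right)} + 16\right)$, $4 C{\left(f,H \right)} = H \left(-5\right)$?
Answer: $- \frac{91444}{25} \approx -3657.8$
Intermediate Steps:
$C{\left(f,H \right)} = - \frac{5 H}{4}$ ($C{\left(f,H \right)} = \frac{H \left(-5\right)}{4} = \frac{\left(-5\right) H}{4} = - \frac{5 H}{4}$)
$M = 75$ ($M = -6 + \left(16 - 10\right) \left(\left(- \frac{5}{4}\right) 2 + 16\right) = -6 + 6 \left(- \frac{5}{2} + 16\right) = -6 + 6 \cdot \frac{27}{2} = -6 + 81 = 75$)
$Z = -1995$ ($Z = - 7 \cdot 5 \cdot 57 = \left(-7\right) 285 = -1995$)
$\left(-1662 + Z\right) + K{\left(M,-19 \right)} = \left(-1662 - 1995\right) - \frac{57}{75} = -3657 - \frac{19}{25} = - \frac{91444}{25}$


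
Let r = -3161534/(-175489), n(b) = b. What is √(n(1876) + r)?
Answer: √58328840431122/175489 ≈ 43.520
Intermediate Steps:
r = 3161534/175489 (r = -3161534*(-1/175489) = 3161534/175489 ≈ 18.016)
√(n(1876) + r) = √(1876 + 3161534/175489) = √(332378898/175489) = √58328840431122/175489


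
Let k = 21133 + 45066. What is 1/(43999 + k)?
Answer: 1/110198 ≈ 9.0746e-6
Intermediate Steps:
k = 66199
1/(43999 + k) = 1/(43999 + 66199) = 1/110198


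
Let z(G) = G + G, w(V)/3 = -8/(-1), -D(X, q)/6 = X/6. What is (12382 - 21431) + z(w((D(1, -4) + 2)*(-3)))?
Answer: -9001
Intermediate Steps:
D(X, q) = -X (D(X, q) = -6*X/6 = -X)
w(V) = 24 (w(V) = 3*(-8/(-1)) = 3*(-8*(-1)) = 3*8 = 24)
z(G) = 2*G
(12382 - 21431) + z(w((D(1, -4) + 2)*(-3))) = (12382 - 21431) + 2*24 = -9049 + 48 = -9001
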